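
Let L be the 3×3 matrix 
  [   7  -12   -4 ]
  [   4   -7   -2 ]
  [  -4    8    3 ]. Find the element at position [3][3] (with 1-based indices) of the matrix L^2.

9

Characteristic polynomial: μ^3 - 3μ^2 - μ + 3 = (μ - 3)(μ - 1)(μ + 1), so the eigenvalues are -1, 1, 3.
μ=-1: eigenvector (-1, -1, 1).
μ=1: eigenvector (2, 1, 0).
μ=3: eigenvector (-2, -1, 1).
P = [[-1, 2, -2], [-1, 1, -1], [1, 0, 1]], D = diag(-1, 1, 3), P⁻¹ = [[1, -2, 0], [0, 1, 1], [-1, 2, 1]].
L² = P·diag(1, 1, 9)·P⁻¹ = [[17, -32, -16], [8, -15, -8], [-8, 16, 9]].
The requested entry is 9.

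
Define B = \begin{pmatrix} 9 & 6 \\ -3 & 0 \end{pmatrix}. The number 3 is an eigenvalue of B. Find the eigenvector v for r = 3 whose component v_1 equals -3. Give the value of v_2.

3

B − 3I = [[6, 6], [-3, -3]].
Solving (B − 3I)v = 0 gives the eigenspace spanned by (-3, 3).
With v_1 = -3, v = (-3, 3), so v_2 = 3.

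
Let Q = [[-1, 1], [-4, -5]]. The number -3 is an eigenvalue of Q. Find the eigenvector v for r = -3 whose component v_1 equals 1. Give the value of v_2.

-2

Q + 3I = [[2, 1], [-4, -2]].
Solving (Q + 3I)v = 0 gives the eigenspace spanned by (1, -2).
With v_1 = 1, v = (1, -2), so v_2 = -2.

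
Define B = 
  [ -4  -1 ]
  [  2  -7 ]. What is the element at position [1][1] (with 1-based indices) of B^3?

-34

Characteristic polynomial: s^2 + 11s + 30 = (s + 5)(s + 6), so the eigenvalues are -6, -5.
s=-6: eigenvector (1, 2).
s=-5: eigenvector (1, 1).
P = [[1, 1], [2, 1]], D = diag(-6, -5), P⁻¹ = [[-1, 1], [2, -1]].
B³ = P·diag(-216, -125)·P⁻¹ = [[-34, -91], [182, -307]].
The requested entry is -34.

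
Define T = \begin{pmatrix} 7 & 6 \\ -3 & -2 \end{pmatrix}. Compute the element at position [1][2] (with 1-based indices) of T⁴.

Characteristic polynomial: s^2 - 5s + 4 = (s - 4)(s - 1), so the eigenvalues are 1, 4.
s=1: eigenvector (1, -1).
s=4: eigenvector (2, -1).
P = [[1, 2], [-1, -1]], D = diag(1, 4), P⁻¹ = [[-1, -2], [1, 1]].
T⁴ = P·diag(1, 256)·P⁻¹ = [[511, 510], [-255, -254]].
The requested entry is 510.

510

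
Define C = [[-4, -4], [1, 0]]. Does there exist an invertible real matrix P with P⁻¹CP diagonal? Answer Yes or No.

No

Characteristic polynomial: p(s) = s^2 + 4s + 4 = (s + 2)^2.
s = -2 has algebraic multiplicity 2; rank(C + 2I) = 1, so geometric multiplicity = 1.
Geometric multiplicity < algebraic multiplicity, so C is not diagonalizable.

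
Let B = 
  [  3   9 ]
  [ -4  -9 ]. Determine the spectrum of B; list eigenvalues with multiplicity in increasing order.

Characteristic polynomial: p(t) = t^2 + 6t + 9 = (t + 3)^2.
Roots (with multiplicity): -3, -3.

-3, -3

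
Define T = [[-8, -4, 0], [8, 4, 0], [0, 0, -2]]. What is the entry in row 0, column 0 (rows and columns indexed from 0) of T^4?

512

Characteristic polynomial: λ^3 + 6λ^2 + 8λ = λ(λ + 2)(λ + 4), so the eigenvalues are -4, -2, 0.
λ=0: eigenvector (-1, 2, 0).
λ=-4: eigenvector (-1, 1, 0).
λ=-2: eigenvector (0, 0, 1).
P = [[-1, -1, 0], [2, 1, 0], [0, 0, 1]], D = diag(0, -4, -2), P⁻¹ = [[1, 1, 0], [-2, -1, 0], [0, 0, 1]].
T⁴ = P·diag(0, 256, 16)·P⁻¹ = [[512, 256, 0], [-512, -256, 0], [0, 0, 16]].
The requested entry is 512.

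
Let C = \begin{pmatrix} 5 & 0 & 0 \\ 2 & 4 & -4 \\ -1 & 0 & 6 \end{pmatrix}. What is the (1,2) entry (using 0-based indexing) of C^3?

-304

Characteristic polynomial: t^3 - 15t^2 + 74t - 120 = (t - 6)(t - 5)(t - 4), so the eigenvalues are 4, 5, 6.
t=5: eigenvector (1, -2, 1).
t=6: eigenvector (0, -2, 1).
t=4: eigenvector (0, 1, 0).
P = [[1, 0, 0], [-2, -2, 1], [1, 1, 0]], D = diag(5, 6, 4), P⁻¹ = [[1, 0, 0], [-1, 0, 1], [0, 1, 2]].
C³ = P·diag(125, 216, 64)·P⁻¹ = [[125, 0, 0], [182, 64, -304], [-91, 0, 216]].
The requested entry is -304.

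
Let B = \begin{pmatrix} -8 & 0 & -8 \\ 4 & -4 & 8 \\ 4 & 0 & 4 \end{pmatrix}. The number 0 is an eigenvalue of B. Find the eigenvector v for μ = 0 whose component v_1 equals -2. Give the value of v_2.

2

B = [[-8, 0, -8], [4, -4, 8], [4, 0, 4]].
Solving (B)v = 0 gives the eigenspace spanned by (-2, 2, 2).
With v_1 = -2, v = (-2, 2, 2), so v_2 = 2.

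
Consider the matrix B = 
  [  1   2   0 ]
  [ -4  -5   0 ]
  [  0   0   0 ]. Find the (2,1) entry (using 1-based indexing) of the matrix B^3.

-52

Characteristic polynomial: λ^3 + 4λ^2 + 3λ = λ(λ + 1)(λ + 3), so the eigenvalues are -3, -1, 0.
λ=-3: eigenvector (1, -2, 0).
λ=-1: eigenvector (1, -1, 0).
λ=0: eigenvector (0, 0, 1).
P = [[1, 1, 0], [-2, -1, 0], [0, 0, 1]], D = diag(-3, -1, 0), P⁻¹ = [[-1, -1, 0], [2, 1, 0], [0, 0, 1]].
B³ = P·diag(-27, -1, 0)·P⁻¹ = [[25, 26, 0], [-52, -53, 0], [0, 0, 0]].
The requested entry is -52.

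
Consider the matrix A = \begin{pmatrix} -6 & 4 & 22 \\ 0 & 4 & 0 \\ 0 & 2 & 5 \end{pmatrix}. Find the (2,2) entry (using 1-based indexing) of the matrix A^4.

Characteristic polynomial: s^3 - 3s^2 - 34s + 120 = (s - 5)(s - 4)(s + 6), so the eigenvalues are -6, 4, 5.
s=5: eigenvector (2, 0, 1).
s=4: eigenvector (-4, 1, -2).
s=-6: eigenvector (1, 0, 0).
P = [[2, -4, 1], [0, 1, 0], [1, -2, 0]], D = diag(5, 4, -6), P⁻¹ = [[0, 2, 1], [0, 1, 0], [1, 0, -2]].
A⁴ = P·diag(625, 256, 1296)·P⁻¹ = [[1296, 1476, -1342], [0, 256, 0], [0, 738, 625]].
The requested entry is 256.

256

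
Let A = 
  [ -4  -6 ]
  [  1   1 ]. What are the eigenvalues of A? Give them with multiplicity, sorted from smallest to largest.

-2, -1

Characteristic polynomial: p(λ) = λ^2 + 3λ + 2 = (λ + 1)(λ + 2).
Roots (with multiplicity): -2, -1.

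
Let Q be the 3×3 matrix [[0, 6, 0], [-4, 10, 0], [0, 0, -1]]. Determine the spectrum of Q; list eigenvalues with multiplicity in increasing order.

-1, 4, 6

Characteristic polynomial: p(t) = t^3 - 9t^2 + 14t + 24 = (t - 6)(t - 4)(t + 1).
Roots (with multiplicity): -1, 4, 6.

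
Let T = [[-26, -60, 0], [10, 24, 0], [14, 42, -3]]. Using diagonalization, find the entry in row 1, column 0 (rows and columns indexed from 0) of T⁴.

Characteristic polynomial: λ^3 + 5λ^2 - 18λ - 72 = (λ - 4)(λ + 3)(λ + 6), so the eigenvalues are -6, -3, 4.
λ=-6: eigenvector (3, -1, 0).
λ=4: eigenvector (-2, 1, 2).
λ=-3: eigenvector (0, 0, 1).
P = [[3, -2, 0], [-1, 1, 0], [0, 2, 1]], D = diag(-6, 4, -3), P⁻¹ = [[1, 2, 0], [1, 3, 0], [-2, -6, 1]].
T⁴ = P·diag(1296, 256, 81)·P⁻¹ = [[3376, 6240, 0], [-1040, -1824, 0], [350, 1050, 81]].
The requested entry is -1040.

-1040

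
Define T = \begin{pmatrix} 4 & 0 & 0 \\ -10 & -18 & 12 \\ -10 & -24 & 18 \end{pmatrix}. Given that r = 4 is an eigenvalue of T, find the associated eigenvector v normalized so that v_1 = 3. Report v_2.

-3

T − 4I = [[0, 0, 0], [-10, -22, 12], [-10, -24, 14]].
Solving (T − 4I)v = 0 gives the eigenspace spanned by (3, -3, -3).
With v_1 = 3, v = (3, -3, -3), so v_2 = -3.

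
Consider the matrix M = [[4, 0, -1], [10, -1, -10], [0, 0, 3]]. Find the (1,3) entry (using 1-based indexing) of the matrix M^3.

-37

Characteristic polynomial: r^3 - 6r^2 + 5r + 12 = (r - 4)(r - 3)(r + 1), so the eigenvalues are -1, 3, 4.
r=4: eigenvector (1, 2, 0).
r=-1: eigenvector (0, 1, 0).
r=3: eigenvector (1, 0, 1).
P = [[1, 0, 1], [2, 1, 0], [0, 0, 1]], D = diag(4, -1, 3), P⁻¹ = [[1, 0, -1], [-2, 1, 2], [0, 0, 1]].
M³ = P·diag(64, -1, 27)·P⁻¹ = [[64, 0, -37], [130, -1, -130], [0, 0, 27]].
The requested entry is -37.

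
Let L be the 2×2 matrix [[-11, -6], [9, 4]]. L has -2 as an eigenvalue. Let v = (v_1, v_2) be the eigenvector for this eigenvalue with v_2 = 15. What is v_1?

-10

L + 2I = [[-9, -6], [9, 6]].
Solving (L + 2I)v = 0 gives the eigenspace spanned by (-10, 15).
With v_2 = 15, v = (-10, 15), so v_1 = -10.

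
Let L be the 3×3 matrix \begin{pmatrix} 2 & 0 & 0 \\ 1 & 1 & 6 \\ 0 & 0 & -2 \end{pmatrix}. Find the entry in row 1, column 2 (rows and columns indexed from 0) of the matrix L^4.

Characteristic polynomial: t^3 - t^2 - 4t + 4 = (t - 2)(t - 1)(t + 2), so the eigenvalues are -2, 1, 2.
t=2: eigenvector (1, 1, 0).
t=1: eigenvector (0, 1, 0).
t=-2: eigenvector (0, -2, 1).
P = [[1, 0, 0], [1, 1, -2], [0, 0, 1]], D = diag(2, 1, -2), P⁻¹ = [[1, 0, 0], [-1, 1, 2], [0, 0, 1]].
L⁴ = P·diag(16, 1, 16)·P⁻¹ = [[16, 0, 0], [15, 1, -30], [0, 0, 16]].
The requested entry is -30.

-30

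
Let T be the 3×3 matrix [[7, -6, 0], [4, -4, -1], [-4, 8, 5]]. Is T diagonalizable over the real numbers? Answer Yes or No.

Yes

Characteristic polynomial: p(λ) = λ^3 - 8λ^2 + 19λ - 12 = (λ - 4)(λ - 3)(λ - 1).
All 3 eigenvalues are distinct, so T is diagonalizable.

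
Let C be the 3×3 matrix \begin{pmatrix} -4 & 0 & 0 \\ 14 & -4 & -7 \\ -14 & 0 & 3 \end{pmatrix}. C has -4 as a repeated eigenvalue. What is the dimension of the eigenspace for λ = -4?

C + 4I = [[0, 0, 0], [14, 0, -7], [-14, 0, 7]].
This matrix has rank 1, so its null space has dimension 3 − 1 = 2.

2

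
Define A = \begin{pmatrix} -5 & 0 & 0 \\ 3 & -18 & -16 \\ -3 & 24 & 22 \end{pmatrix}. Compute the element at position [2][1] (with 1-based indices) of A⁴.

Characteristic polynomial: λ^3 + λ^2 - 32λ - 60 = (λ - 6)(λ + 2)(λ + 5), so the eigenvalues are -5, -2, 6.
λ=-5: eigenvector (1, -1, 1).
λ=-2: eigenvector (0, 1, -1).
λ=6: eigenvector (0, -2, 3).
P = [[1, 0, 0], [-1, 1, -2], [1, -1, 3]], D = diag(-5, -2, 6), P⁻¹ = [[1, 0, 0], [1, 3, 2], [0, 1, 1]].
A⁴ = P·diag(625, 16, 1296)·P⁻¹ = [[625, 0, 0], [-609, -2544, -2560], [609, 3840, 3856]].
The requested entry is -609.

-609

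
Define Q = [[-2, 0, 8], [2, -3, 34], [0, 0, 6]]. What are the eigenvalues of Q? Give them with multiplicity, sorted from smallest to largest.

-3, -2, 6

Characteristic polynomial: p(λ) = λ^3 - λ^2 - 24λ - 36 = (λ - 6)(λ + 2)(λ + 3).
Roots (with multiplicity): -3, -2, 6.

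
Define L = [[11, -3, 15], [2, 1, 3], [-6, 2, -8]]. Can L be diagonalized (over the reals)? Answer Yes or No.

No

Characteristic polynomial: p(r) = r^3 - 4r^2 + 5r - 2 = (r - 2)(r - 1)^2.
r = 1 has algebraic multiplicity 2; rank(L − 1I) = 2, so geometric multiplicity = 1.
Geometric multiplicity < algebraic multiplicity, so L is not diagonalizable.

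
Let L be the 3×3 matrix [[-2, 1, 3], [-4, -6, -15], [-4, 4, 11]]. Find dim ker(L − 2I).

L − 2I = [[-4, 1, 3], [-4, -8, -15], [-4, 4, 9]].
This matrix has rank 2, so its null space has dimension 3 − 2 = 1.

1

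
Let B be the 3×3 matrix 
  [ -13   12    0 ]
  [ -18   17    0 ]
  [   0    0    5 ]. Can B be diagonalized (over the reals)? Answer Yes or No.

Yes

Characteristic polynomial: p(r) = r^3 - 9r^2 + 15r + 25 = (r - 5)^2(r + 1).
r = 5 has algebraic multiplicity 2; rank(B − 5I) = 1, so geometric multiplicity = 2.
Every eigenvalue has geometric = algebraic multiplicity, so B is diagonalizable.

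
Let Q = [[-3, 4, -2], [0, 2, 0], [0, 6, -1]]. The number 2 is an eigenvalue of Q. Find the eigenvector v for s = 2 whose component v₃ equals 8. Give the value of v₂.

Q − 2I = [[-5, 4, -2], [0, 0, 0], [0, 6, -3]].
Solving (Q − 2I)v = 0 gives the eigenspace spanned by (0, 4, 8).
With v₃ = 8, v = (0, 4, 8), so v₂ = 4.

4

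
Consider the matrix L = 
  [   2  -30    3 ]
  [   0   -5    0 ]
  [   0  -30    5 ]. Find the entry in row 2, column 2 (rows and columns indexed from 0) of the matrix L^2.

25

Characteristic polynomial: s^3 - 2s^2 - 25s + 50 = (s - 5)(s - 2)(s + 5), so the eigenvalues are -5, 2, 5.
s=2: eigenvector (1, 0, 0).
s=-5: eigenvector (3, 1, 3).
s=5: eigenvector (1, 0, 1).
P = [[1, 3, 1], [0, 1, 0], [0, 3, 1]], D = diag(2, -5, 5), P⁻¹ = [[1, 0, -1], [0, 1, 0], [0, -3, 1]].
L² = P·diag(4, 25, 25)·P⁻¹ = [[4, 0, 21], [0, 25, 0], [0, 0, 25]].
The requested entry is 25.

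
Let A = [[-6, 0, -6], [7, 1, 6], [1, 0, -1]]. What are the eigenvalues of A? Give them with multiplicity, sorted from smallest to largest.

-4, -3, 1

Characteristic polynomial: p(λ) = λ^3 + 6λ^2 + 5λ - 12 = (λ - 1)(λ + 3)(λ + 4).
Roots (with multiplicity): -4, -3, 1.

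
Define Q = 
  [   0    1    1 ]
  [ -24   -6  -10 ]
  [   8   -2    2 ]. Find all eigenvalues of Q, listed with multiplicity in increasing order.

Characteristic polynomial: p(s) = s^3 + 4s^2 - 16s - 64 = (s - 4)(s + 4)^2.
Roots (with multiplicity): -4, -4, 4.

-4, -4, 4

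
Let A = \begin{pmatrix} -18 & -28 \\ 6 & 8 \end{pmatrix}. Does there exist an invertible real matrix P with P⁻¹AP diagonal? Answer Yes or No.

Yes

Characteristic polynomial: p(μ) = μ^2 + 10μ + 24 = (μ + 4)(μ + 6).
All 2 eigenvalues are distinct, so A is diagonalizable.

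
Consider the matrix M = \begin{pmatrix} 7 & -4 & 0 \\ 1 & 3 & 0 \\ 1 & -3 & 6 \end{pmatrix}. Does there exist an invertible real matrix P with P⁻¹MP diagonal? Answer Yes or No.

No

Characteristic polynomial: p(μ) = μ^3 - 16μ^2 + 85μ - 150 = (μ - 6)(μ - 5)^2.
μ = 5 has algebraic multiplicity 2; rank(M − 5I) = 2, so geometric multiplicity = 1.
Geometric multiplicity < algebraic multiplicity, so M is not diagonalizable.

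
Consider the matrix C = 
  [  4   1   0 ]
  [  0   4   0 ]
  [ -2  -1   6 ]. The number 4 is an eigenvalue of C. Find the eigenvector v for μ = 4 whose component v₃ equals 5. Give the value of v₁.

C − 4I = [[0, 1, 0], [0, 0, 0], [-2, -1, 2]].
Solving (C − 4I)v = 0 gives the eigenspace spanned by (5, 0, 5).
With v₃ = 5, v = (5, 0, 5), so v₁ = 5.

5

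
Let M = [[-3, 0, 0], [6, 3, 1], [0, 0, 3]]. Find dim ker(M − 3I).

1

M − 3I = [[-6, 0, 0], [6, 0, 1], [0, 0, 0]].
This matrix has rank 2, so its null space has dimension 3 − 2 = 1.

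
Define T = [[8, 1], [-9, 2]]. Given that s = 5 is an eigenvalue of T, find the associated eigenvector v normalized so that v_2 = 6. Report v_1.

-2

T − 5I = [[3, 1], [-9, -3]].
Solving (T − 5I)v = 0 gives the eigenspace spanned by (-2, 6).
With v_2 = 6, v = (-2, 6), so v_1 = -2.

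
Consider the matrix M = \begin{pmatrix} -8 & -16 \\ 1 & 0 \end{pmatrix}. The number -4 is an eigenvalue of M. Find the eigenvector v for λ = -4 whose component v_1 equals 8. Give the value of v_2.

M + 4I = [[-4, -16], [1, 4]].
Solving (M + 4I)v = 0 gives the eigenspace spanned by (8, -2).
With v_1 = 8, v = (8, -2), so v_2 = -2.

-2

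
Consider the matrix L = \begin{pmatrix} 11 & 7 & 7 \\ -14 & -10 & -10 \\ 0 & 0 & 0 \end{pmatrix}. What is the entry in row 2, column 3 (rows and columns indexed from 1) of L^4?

Characteristic polynomial: s^3 - s^2 - 12s = s(s - 4)(s + 3), so the eigenvalues are -3, 0, 4.
s=4: eigenvector (1, -1, 0).
s=-3: eigenvector (-1, 2, 0).
s=0: eigenvector (0, -1, 1).
P = [[1, -1, 0], [-1, 2, -1], [0, 0, 1]], D = diag(4, -3, 0), P⁻¹ = [[2, 1, 1], [1, 1, 1], [0, 0, 1]].
L⁴ = P·diag(256, 81, 0)·P⁻¹ = [[431, 175, 175], [-350, -94, -94], [0, 0, 0]].
The requested entry is -94.

-94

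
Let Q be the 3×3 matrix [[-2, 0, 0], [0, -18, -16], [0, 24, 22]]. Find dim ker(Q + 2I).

2

Q + 2I = [[0, 0, 0], [0, -16, -16], [0, 24, 24]].
This matrix has rank 1, so its null space has dimension 3 − 1 = 2.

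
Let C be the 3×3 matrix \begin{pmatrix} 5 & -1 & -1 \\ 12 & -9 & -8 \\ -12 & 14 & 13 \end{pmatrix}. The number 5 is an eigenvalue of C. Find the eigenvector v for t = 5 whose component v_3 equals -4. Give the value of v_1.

2

C − 5I = [[0, -1, -1], [12, -14, -8], [-12, 14, 8]].
Solving (C − 5I)v = 0 gives the eigenspace spanned by (2, 4, -4).
With v_3 = -4, v = (2, 4, -4), so v_1 = 2.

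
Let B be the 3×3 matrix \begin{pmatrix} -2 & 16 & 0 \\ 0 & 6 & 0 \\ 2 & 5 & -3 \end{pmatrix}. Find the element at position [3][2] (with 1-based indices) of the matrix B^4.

Characteristic polynomial: r^3 - r^2 - 24r - 36 = (r - 6)(r + 2)(r + 3), so the eigenvalues are -3, -2, 6.
r=-2: eigenvector (1, 0, 2).
r=-3: eigenvector (0, 0, 1).
r=6: eigenvector (2, 1, 1).
P = [[1, 0, 2], [0, 0, 1], [2, 1, 1]], D = diag(-2, -3, 6), P⁻¹ = [[1, -2, 0], [-2, 3, 1], [0, 1, 0]].
B⁴ = P·diag(16, 81, 1296)·P⁻¹ = [[16, 2560, 0], [0, 1296, 0], [-130, 1475, 81]].
The requested entry is 1475.

1475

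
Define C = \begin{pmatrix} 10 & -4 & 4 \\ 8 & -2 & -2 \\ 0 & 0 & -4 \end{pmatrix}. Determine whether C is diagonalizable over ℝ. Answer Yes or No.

Characteristic polynomial: p(t) = t^3 - 4t^2 - 20t + 48 = (t - 6)(t - 2)(t + 4).
All 3 eigenvalues are distinct, so C is diagonalizable.

Yes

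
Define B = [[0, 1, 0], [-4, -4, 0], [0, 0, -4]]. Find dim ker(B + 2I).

B + 2I = [[2, 1, 0], [-4, -2, 0], [0, 0, -2]].
This matrix has rank 2, so its null space has dimension 3 − 2 = 1.

1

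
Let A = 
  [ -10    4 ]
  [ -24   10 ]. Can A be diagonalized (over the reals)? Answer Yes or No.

Characteristic polynomial: p(λ) = λ^2 - 4 = (λ - 2)(λ + 2).
All 2 eigenvalues are distinct, so A is diagonalizable.

Yes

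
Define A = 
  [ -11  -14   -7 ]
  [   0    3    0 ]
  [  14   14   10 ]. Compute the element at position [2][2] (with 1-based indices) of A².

9

Characteristic polynomial: μ^3 - 2μ^2 - 15μ + 36 = (μ - 3)^2(μ + 4), so the eigenvalues are -4, 3, 3.
μ=3: eigenvector (1, 0, -2).
μ=3: eigenvector (0, 1, -2).
μ=-4: eigenvector (1, 0, -1).
P = [[1, 0, 1], [0, 1, 0], [-2, -2, -1]], D = diag(3, 3, -4), P⁻¹ = [[-1, -2, -1], [0, 1, 0], [2, 2, 1]].
A² = P·diag(9, 9, 16)·P⁻¹ = [[23, 14, 7], [0, 9, 0], [-14, -14, 2]].
The requested entry is 9.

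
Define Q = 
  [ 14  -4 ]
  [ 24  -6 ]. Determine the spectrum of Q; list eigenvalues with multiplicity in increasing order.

2, 6

Characteristic polynomial: p(s) = s^2 - 8s + 12 = (s - 6)(s - 2).
Roots (with multiplicity): 2, 6.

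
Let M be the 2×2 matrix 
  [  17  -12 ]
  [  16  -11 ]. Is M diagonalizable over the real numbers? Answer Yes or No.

Yes

Characteristic polynomial: p(t) = t^2 - 6t + 5 = (t - 5)(t - 1).
All 2 eigenvalues are distinct, so M is diagonalizable.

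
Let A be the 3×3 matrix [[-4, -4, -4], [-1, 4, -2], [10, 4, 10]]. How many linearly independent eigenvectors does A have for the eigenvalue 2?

1

A − 2I = [[-6, -4, -4], [-1, 2, -2], [10, 4, 8]].
This matrix has rank 2, so its null space has dimension 3 − 2 = 1.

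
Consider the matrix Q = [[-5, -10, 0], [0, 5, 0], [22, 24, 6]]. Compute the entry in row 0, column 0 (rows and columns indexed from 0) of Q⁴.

Characteristic polynomial: λ^3 - 6λ^2 - 25λ + 150 = (λ - 6)(λ - 5)(λ + 5), so the eigenvalues are -5, 5, 6.
λ=-5: eigenvector (1, 0, -2).
λ=5: eigenvector (-1, 1, -2).
λ=6: eigenvector (0, 0, 1).
P = [[1, -1, 0], [0, 1, 0], [-2, -2, 1]], D = diag(-5, 5, 6), P⁻¹ = [[1, 1, 0], [0, 1, 0], [2, 4, 1]].
Q⁴ = P·diag(625, 625, 1296)·P⁻¹ = [[625, 0, 0], [0, 625, 0], [1342, 2684, 1296]].
The requested entry is 625.

625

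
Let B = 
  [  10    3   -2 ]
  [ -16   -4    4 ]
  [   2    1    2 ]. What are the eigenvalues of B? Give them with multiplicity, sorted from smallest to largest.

2, 2, 4

Characteristic polynomial: p(t) = t^3 - 8t^2 + 20t - 16 = (t - 4)(t - 2)^2.
Roots (with multiplicity): 2, 2, 4.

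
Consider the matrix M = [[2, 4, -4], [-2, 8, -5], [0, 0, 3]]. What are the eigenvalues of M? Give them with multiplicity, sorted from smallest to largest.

Characteristic polynomial: p(r) = r^3 - 13r^2 + 54r - 72 = (r - 6)(r - 4)(r - 3).
Roots (with multiplicity): 3, 4, 6.

3, 4, 6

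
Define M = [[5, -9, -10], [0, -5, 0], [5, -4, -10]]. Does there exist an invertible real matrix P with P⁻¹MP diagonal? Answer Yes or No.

Characteristic polynomial: p(r) = r^3 + 10r^2 + 25r = r(r + 5)^2.
r = -5 has algebraic multiplicity 2; rank(M + 5I) = 2, so geometric multiplicity = 1.
Geometric multiplicity < algebraic multiplicity, so M is not diagonalizable.

No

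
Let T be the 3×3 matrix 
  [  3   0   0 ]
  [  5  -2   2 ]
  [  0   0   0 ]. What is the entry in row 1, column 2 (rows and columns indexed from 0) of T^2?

Characteristic polynomial: r^3 - r^2 - 6r = r(r - 3)(r + 2), so the eigenvalues are -2, 0, 3.
r=-2: eigenvector (0, 1, 0).
r=3: eigenvector (1, 1, 0).
r=0: eigenvector (0, 1, 1).
P = [[0, 1, 0], [1, 1, 1], [0, 0, 1]], D = diag(-2, 3, 0), P⁻¹ = [[-1, 1, -1], [1, 0, 0], [0, 0, 1]].
T² = P·diag(4, 9, 0)·P⁻¹ = [[9, 0, 0], [5, 4, -4], [0, 0, 0]].
The requested entry is -4.

-4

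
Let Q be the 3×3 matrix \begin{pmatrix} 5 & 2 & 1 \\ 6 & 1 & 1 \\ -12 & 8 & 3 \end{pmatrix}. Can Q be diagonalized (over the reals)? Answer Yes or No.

No

Characteristic polynomial: p(λ) = λ^3 - 9λ^2 + 15λ + 25 = (λ - 5)^2(λ + 1).
λ = 5 has algebraic multiplicity 2; rank(Q − 5I) = 2, so geometric multiplicity = 1.
Geometric multiplicity < algebraic multiplicity, so Q is not diagonalizable.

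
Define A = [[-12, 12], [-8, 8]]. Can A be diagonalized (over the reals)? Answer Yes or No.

Yes

Characteristic polynomial: p(s) = s^2 + 4s = s(s + 4).
All 2 eigenvalues are distinct, so A is diagonalizable.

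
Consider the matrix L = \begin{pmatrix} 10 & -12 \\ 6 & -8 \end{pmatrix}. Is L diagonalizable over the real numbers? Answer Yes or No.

Characteristic polynomial: p(t) = t^2 - 2t - 8 = (t - 4)(t + 2).
All 2 eigenvalues are distinct, so L is diagonalizable.

Yes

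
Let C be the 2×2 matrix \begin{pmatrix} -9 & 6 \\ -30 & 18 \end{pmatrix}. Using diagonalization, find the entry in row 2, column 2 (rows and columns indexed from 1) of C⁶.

230364

Characteristic polynomial: μ^2 - 9μ + 18 = (μ - 6)(μ - 3), so the eigenvalues are 3, 6.
μ=3: eigenvector (1, 2).
μ=6: eigenvector (2, 5).
P = [[1, 2], [2, 5]], D = diag(3, 6), P⁻¹ = [[5, -2], [-2, 1]].
C⁶ = P·diag(729, 46656)·P⁻¹ = [[-182979, 91854], [-459270, 230364]].
The requested entry is 230364.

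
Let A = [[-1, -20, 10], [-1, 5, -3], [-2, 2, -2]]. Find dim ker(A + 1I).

1

A + 1I = [[0, -20, 10], [-1, 6, -3], [-2, 2, -1]].
This matrix has rank 2, so its null space has dimension 3 − 2 = 1.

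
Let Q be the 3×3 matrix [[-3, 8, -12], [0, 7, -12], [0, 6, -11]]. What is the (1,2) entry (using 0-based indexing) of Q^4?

1248

Characteristic polynomial: s^3 + 7s^2 + 7s - 15 = (s - 1)(s + 3)(s + 5), so the eigenvalues are -5, -3, 1.
s=-5: eigenvector (-2, -1, -1).
s=-3: eigenvector (1, 0, 0).
s=1: eigenvector (1, 2, 1).
P = [[-2, 1, 1], [-1, 0, 2], [-1, 0, 1]], D = diag(-5, -3, 1), P⁻¹ = [[0, 1, -2], [1, 1, -3], [0, 1, -1]].
Q⁴ = P·diag(625, 81, 1)·P⁻¹ = [[81, -1168, 2256], [0, -623, 1248], [0, -624, 1249]].
The requested entry is 1248.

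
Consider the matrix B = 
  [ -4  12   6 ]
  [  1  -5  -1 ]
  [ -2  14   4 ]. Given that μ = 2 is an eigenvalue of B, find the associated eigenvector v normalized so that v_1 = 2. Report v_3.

B − 2I = [[-6, 12, 6], [1, -7, -1], [-2, 14, 2]].
Solving (B − 2I)v = 0 gives the eigenspace spanned by (2, 0, 2).
With v_1 = 2, v = (2, 0, 2), so v_3 = 2.

2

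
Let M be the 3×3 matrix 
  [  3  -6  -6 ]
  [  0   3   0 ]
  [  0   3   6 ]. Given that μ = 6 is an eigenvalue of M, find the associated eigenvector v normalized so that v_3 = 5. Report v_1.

-10

M − 6I = [[-3, -6, -6], [0, -3, 0], [0, 3, 0]].
Solving (M − 6I)v = 0 gives the eigenspace spanned by (-10, 0, 5).
With v_3 = 5, v = (-10, 0, 5), so v_1 = -10.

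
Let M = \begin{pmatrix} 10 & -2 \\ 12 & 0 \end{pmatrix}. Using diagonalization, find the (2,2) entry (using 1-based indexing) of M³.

Characteristic polynomial: μ^2 - 10μ + 24 = (μ - 6)(μ - 4), so the eigenvalues are 4, 6.
μ=4: eigenvector (1, 3).
μ=6: eigenvector (-1, -2).
P = [[1, -1], [3, -2]], D = diag(4, 6), P⁻¹ = [[-2, 1], [-3, 1]].
M³ = P·diag(64, 216)·P⁻¹ = [[520, -152], [912, -240]].
The requested entry is -240.

-240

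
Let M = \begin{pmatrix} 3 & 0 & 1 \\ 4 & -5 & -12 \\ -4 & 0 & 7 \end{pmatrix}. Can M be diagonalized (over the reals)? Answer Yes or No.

Characteristic polynomial: p(μ) = μ^3 - 5μ^2 - 25μ + 125 = (μ - 5)^2(μ + 5).
μ = 5 has algebraic multiplicity 2; rank(M − 5I) = 2, so geometric multiplicity = 1.
Geometric multiplicity < algebraic multiplicity, so M is not diagonalizable.

No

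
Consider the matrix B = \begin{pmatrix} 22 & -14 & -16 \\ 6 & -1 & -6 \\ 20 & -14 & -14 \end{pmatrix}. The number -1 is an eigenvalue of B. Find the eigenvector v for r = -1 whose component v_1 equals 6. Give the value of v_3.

6

B + 1I = [[23, -14, -16], [6, 0, -6], [20, -14, -13]].
Solving (B + 1I)v = 0 gives the eigenspace spanned by (6, 3, 6).
With v_1 = 6, v = (6, 3, 6), so v_3 = 6.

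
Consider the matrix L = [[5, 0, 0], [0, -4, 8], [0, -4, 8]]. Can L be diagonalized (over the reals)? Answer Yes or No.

Yes

Characteristic polynomial: p(r) = r^3 - 9r^2 + 20r = r(r - 5)(r - 4).
All 3 eigenvalues are distinct, so L is diagonalizable.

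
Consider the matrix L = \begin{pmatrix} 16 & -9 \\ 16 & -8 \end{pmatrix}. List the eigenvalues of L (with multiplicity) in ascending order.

Characteristic polynomial: p(t) = t^2 - 8t + 16 = (t - 4)^2.
Roots (with multiplicity): 4, 4.

4, 4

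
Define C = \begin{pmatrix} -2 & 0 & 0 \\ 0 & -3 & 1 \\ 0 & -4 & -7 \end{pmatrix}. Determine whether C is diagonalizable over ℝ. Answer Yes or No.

No

Characteristic polynomial: p(μ) = μ^3 + 12μ^2 + 45μ + 50 = (μ + 2)(μ + 5)^2.
μ = -5 has algebraic multiplicity 2; rank(C + 5I) = 2, so geometric multiplicity = 1.
Geometric multiplicity < algebraic multiplicity, so C is not diagonalizable.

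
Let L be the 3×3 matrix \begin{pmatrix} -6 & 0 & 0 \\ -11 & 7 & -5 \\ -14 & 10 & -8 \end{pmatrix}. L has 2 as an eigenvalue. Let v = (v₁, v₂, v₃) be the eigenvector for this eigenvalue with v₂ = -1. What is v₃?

L − 2I = [[-8, 0, 0], [-11, 5, -5], [-14, 10, -10]].
Solving (L − 2I)v = 0 gives the eigenspace spanned by (0, -1, -1).
With v₂ = -1, v = (0, -1, -1), so v₃ = -1.

-1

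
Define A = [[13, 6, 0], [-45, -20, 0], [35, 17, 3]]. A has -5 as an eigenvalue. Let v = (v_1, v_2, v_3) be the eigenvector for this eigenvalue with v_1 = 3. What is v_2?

A + 5I = [[18, 6, 0], [-45, -15, 0], [35, 17, 8]].
Solving (A + 5I)v = 0 gives the eigenspace spanned by (3, -9, 6).
With v_1 = 3, v = (3, -9, 6), so v_2 = -9.

-9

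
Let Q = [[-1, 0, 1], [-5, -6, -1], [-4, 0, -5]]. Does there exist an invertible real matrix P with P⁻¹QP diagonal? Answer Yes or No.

Characteristic polynomial: p(λ) = λ^3 + 12λ^2 + 45λ + 54 = (λ + 3)^2(λ + 6).
λ = -3 has algebraic multiplicity 2; rank(Q + 3I) = 2, so geometric multiplicity = 1.
Geometric multiplicity < algebraic multiplicity, so Q is not diagonalizable.

No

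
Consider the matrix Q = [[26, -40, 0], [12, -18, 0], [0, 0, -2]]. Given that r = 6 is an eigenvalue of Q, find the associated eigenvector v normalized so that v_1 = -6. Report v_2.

-3

Q − 6I = [[20, -40, 0], [12, -24, 0], [0, 0, -8]].
Solving (Q − 6I)v = 0 gives the eigenspace spanned by (-6, -3, 0).
With v_1 = -6, v = (-6, -3, 0), so v_2 = -3.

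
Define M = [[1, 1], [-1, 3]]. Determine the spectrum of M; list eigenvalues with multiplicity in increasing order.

Characteristic polynomial: p(s) = s^2 - 4s + 4 = (s - 2)^2.
Roots (with multiplicity): 2, 2.

2, 2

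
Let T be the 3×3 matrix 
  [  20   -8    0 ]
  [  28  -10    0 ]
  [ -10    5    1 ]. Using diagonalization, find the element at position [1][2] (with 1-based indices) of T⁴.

Characteristic polynomial: λ^3 - 11λ^2 + 34λ - 24 = (λ - 6)(λ - 4)(λ - 1), so the eigenvalues are 1, 4, 6.
λ=4: eigenvector (1, 2, 0).
λ=1: eigenvector (0, 0, 1).
λ=6: eigenvector (-4, -7, 1).
P = [[1, 0, -4], [2, 0, -7], [0, 1, 1]], D = diag(4, 1, 6), P⁻¹ = [[-7, 4, 0], [2, -1, 1], [-2, 1, 0]].
T⁴ = P·diag(256, 1, 1296)·P⁻¹ = [[8576, -4160, 0], [14560, -7024, 0], [-2590, 1295, 1]].
The requested entry is -4160.

-4160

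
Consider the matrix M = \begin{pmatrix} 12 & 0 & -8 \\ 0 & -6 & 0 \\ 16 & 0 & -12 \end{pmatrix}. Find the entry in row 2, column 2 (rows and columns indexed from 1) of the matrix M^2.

Characteristic polynomial: t^3 + 6t^2 - 16t - 96 = (t - 4)(t + 4)(t + 6), so the eigenvalues are -6, -4, 4.
t=-4: eigenvector (-1, 0, -2).
t=-6: eigenvector (0, 1, 0).
t=4: eigenvector (1, 0, 1).
P = [[-1, 0, 1], [0, 1, 0], [-2, 0, 1]], D = diag(-4, -6, 4), P⁻¹ = [[1, 0, -1], [0, 1, 0], [2, 0, -1]].
M² = P·diag(16, 36, 16)·P⁻¹ = [[16, 0, 0], [0, 36, 0], [0, 0, 16]].
The requested entry is 36.

36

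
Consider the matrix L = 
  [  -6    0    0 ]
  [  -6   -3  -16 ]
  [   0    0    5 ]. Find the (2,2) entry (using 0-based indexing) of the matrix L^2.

Characteristic polynomial: s^3 + 4s^2 - 27s - 90 = (s - 5)(s + 3)(s + 6), so the eigenvalues are -6, -3, 5.
s=5: eigenvector (0, -2, 1).
s=-3: eigenvector (0, 1, 0).
s=-6: eigenvector (1, 2, 0).
P = [[0, 0, 1], [-2, 1, 2], [1, 0, 0]], D = diag(5, -3, -6), P⁻¹ = [[0, 0, 1], [-2, 1, 2], [1, 0, 0]].
L² = P·diag(25, 9, 36)·P⁻¹ = [[36, 0, 0], [54, 9, -32], [0, 0, 25]].
The requested entry is 25.

25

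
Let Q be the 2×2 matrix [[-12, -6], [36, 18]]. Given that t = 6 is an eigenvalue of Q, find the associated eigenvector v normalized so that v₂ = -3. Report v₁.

1

Q − 6I = [[-18, -6], [36, 12]].
Solving (Q − 6I)v = 0 gives the eigenspace spanned by (1, -3).
With v₂ = -3, v = (1, -3), so v₁ = 1.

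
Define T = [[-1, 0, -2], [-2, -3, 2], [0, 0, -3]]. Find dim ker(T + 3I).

T + 3I = [[2, 0, -2], [-2, 0, 2], [0, 0, 0]].
This matrix has rank 1, so its null space has dimension 3 − 1 = 2.

2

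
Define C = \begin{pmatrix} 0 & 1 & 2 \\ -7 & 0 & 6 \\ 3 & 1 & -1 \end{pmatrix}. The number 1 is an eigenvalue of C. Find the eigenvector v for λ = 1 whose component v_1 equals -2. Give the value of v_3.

C − 1I = [[-1, 1, 2], [-7, -1, 6], [3, 1, -2]].
Solving (C − 1I)v = 0 gives the eigenspace spanned by (-2, 2, -2).
With v_1 = -2, v = (-2, 2, -2), so v_3 = -2.

-2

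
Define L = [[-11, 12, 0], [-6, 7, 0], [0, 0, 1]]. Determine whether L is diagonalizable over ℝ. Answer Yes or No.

Yes

Characteristic polynomial: p(r) = r^3 + 3r^2 - 9r + 5 = (r - 1)^2(r + 5).
r = 1 has algebraic multiplicity 2; rank(L − 1I) = 1, so geometric multiplicity = 2.
Every eigenvalue has geometric = algebraic multiplicity, so L is diagonalizable.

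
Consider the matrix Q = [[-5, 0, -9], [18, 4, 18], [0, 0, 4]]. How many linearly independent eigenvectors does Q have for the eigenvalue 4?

Q − 4I = [[-9, 0, -9], [18, 0, 18], [0, 0, 0]].
This matrix has rank 1, so its null space has dimension 3 − 1 = 2.

2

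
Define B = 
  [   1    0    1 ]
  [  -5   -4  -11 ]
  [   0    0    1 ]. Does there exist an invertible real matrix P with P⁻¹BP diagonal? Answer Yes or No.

Characteristic polynomial: p(r) = r^3 + 2r^2 - 7r + 4 = (r - 1)^2(r + 4).
r = 1 has algebraic multiplicity 2; rank(B − 1I) = 2, so geometric multiplicity = 1.
Geometric multiplicity < algebraic multiplicity, so B is not diagonalizable.

No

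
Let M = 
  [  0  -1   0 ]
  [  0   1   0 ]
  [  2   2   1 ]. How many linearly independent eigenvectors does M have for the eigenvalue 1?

2

M − 1I = [[-1, -1, 0], [0, 0, 0], [2, 2, 0]].
This matrix has rank 1, so its null space has dimension 3 − 1 = 2.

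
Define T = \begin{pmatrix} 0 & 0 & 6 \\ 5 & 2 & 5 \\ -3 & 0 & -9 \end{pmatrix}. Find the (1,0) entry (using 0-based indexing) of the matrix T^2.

Characteristic polynomial: s^3 + 7s^2 - 36 = (s - 2)(s + 3)(s + 6), so the eigenvalues are -6, -3, 2.
s=-3: eigenvector (2, -1, -1).
s=-6: eigenvector (-1, 0, 1).
s=2: eigenvector (0, 1, 0).
P = [[2, -1, 0], [-1, 0, 1], [-1, 1, 0]], D = diag(-3, -6, 2), P⁻¹ = [[1, 0, 1], [1, 0, 2], [1, 1, 1]].
T² = P·diag(9, 36, 4)·P⁻¹ = [[-18, 0, -54], [-5, 4, -5], [27, 0, 63]].
The requested entry is -5.

-5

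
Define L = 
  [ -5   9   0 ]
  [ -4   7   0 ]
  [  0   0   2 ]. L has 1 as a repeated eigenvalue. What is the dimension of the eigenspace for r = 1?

1

L − 1I = [[-6, 9, 0], [-4, 6, 0], [0, 0, 1]].
This matrix has rank 2, so its null space has dimension 3 − 2 = 1.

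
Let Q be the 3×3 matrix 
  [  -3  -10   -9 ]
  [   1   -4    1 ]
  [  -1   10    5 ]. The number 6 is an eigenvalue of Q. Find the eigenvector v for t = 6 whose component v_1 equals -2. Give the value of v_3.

Q − 6I = [[-9, -10, -9], [1, -10, 1], [-1, 10, -1]].
Solving (Q − 6I)v = 0 gives the eigenspace spanned by (-2, 0, 2).
With v_1 = -2, v = (-2, 0, 2), so v_3 = 2.

2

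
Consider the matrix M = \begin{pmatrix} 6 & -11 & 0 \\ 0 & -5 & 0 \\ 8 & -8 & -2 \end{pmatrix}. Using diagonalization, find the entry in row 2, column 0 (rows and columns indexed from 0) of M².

32

Characteristic polynomial: s^3 + s^2 - 32s - 60 = (s - 6)(s + 2)(s + 5), so the eigenvalues are -5, -2, 6.
s=6: eigenvector (1, 0, 1).
s=-5: eigenvector (1, 1, 0).
s=-2: eigenvector (0, 0, 1).
P = [[1, 1, 0], [0, 1, 0], [1, 0, 1]], D = diag(6, -5, -2), P⁻¹ = [[1, -1, 0], [0, 1, 0], [-1, 1, 1]].
M² = P·diag(36, 25, 4)·P⁻¹ = [[36, -11, 0], [0, 25, 0], [32, -32, 4]].
The requested entry is 32.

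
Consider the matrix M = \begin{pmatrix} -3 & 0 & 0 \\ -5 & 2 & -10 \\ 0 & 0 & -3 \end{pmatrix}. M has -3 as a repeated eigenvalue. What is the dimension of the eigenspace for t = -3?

M + 3I = [[0, 0, 0], [-5, 5, -10], [0, 0, 0]].
This matrix has rank 1, so its null space has dimension 3 − 1 = 2.

2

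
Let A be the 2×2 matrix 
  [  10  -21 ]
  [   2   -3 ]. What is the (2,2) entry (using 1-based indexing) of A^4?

-969

Characteristic polynomial: λ^2 - 7λ + 12 = (λ - 4)(λ - 3), so the eigenvalues are 3, 4.
λ=4: eigenvector (7, 2).
λ=3: eigenvector (3, 1).
P = [[7, 3], [2, 1]], D = diag(4, 3), P⁻¹ = [[1, -3], [-2, 7]].
A⁴ = P·diag(256, 81)·P⁻¹ = [[1306, -3675], [350, -969]].
The requested entry is -969.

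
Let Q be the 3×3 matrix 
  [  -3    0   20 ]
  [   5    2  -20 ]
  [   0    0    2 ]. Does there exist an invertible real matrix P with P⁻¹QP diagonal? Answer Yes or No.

Characteristic polynomial: p(s) = s^3 - s^2 - 8s + 12 = (s - 2)^2(s + 3).
s = 2 has algebraic multiplicity 2; rank(Q − 2I) = 1, so geometric multiplicity = 2.
Every eigenvalue has geometric = algebraic multiplicity, so Q is diagonalizable.

Yes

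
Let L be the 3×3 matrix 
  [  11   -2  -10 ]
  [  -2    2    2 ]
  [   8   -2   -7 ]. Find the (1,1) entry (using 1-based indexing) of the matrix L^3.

155

Characteristic polynomial: μ^3 - 6μ^2 + 11μ - 6 = (μ - 3)(μ - 2)(μ - 1), so the eigenvalues are 1, 2, 3.
μ=3: eigenvector (7, -2, 6).
μ=2: eigenvector (-2, 1, -2).
μ=1: eigenvector (1, 0, 1).
P = [[7, -2, 1], [-2, 1, 0], [6, -2, 1]], D = diag(3, 2, 1), P⁻¹ = [[1, 0, -1], [2, 1, -2], [-2, 2, 3]].
L³ = P·diag(27, 8, 1)·P⁻¹ = [[155, -14, -154], [-38, 8, 38], [128, -14, -127]].
The requested entry is 155.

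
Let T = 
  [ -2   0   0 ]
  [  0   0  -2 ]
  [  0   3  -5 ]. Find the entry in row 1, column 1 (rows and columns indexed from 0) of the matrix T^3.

30

Characteristic polynomial: r^3 + 7r^2 + 16r + 12 = (r + 2)^2(r + 3), so the eigenvalues are -3, -2, -2.
r=-2: eigenvector (1, 0, 0).
r=-2: eigenvector (0, 1, 1).
r=-3: eigenvector (0, 2, 3).
P = [[1, 0, 0], [0, 1, 2], [0, 1, 3]], D = diag(-2, -2, -3), P⁻¹ = [[1, 0, 0], [0, 3, -2], [0, -1, 1]].
T³ = P·diag(-8, -8, -27)·P⁻¹ = [[-8, 0, 0], [0, 30, -38], [0, 57, -65]].
The requested entry is 30.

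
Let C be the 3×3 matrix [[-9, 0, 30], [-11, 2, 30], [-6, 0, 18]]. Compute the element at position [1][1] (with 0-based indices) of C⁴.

Characteristic polynomial: r^3 - 11r^2 + 36r - 36 = (r - 6)(r - 3)(r - 2), so the eigenvalues are 2, 3, 6.
r=3: eigenvector (5, 5, 2).
r=2: eigenvector (0, 1, 0).
r=6: eigenvector (2, 2, 1).
P = [[5, 0, 2], [5, 1, 2], [2, 0, 1]], D = diag(3, 2, 6), P⁻¹ = [[1, 0, -2], [-1, 1, 0], [-2, 0, 5]].
C⁴ = P·diag(81, 16, 1296)·P⁻¹ = [[-4779, 0, 12150], [-4795, 16, 12150], [-2430, 0, 6156]].
The requested entry is 16.

16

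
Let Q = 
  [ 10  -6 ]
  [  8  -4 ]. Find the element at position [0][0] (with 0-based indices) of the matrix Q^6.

Characteristic polynomial: r^2 - 6r + 8 = (r - 4)(r - 2), so the eigenvalues are 2, 4.
r=2: eigenvector (-3, -4).
r=4: eigenvector (1, 1).
P = [[-3, 1], [-4, 1]], D = diag(2, 4), P⁻¹ = [[1, -1], [4, -3]].
Q⁶ = P·diag(64, 4096)·P⁻¹ = [[16192, -12096], [16128, -12032]].
The requested entry is 16192.

16192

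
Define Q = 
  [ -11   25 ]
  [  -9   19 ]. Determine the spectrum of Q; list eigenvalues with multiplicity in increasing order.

Characteristic polynomial: p(t) = t^2 - 8t + 16 = (t - 4)^2.
Roots (with multiplicity): 4, 4.

4, 4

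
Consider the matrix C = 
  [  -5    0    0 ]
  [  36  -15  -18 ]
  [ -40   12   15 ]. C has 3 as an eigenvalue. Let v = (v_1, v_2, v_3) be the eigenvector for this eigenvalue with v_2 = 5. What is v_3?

C − 3I = [[-8, 0, 0], [36, -18, -18], [-40, 12, 12]].
Solving (C − 3I)v = 0 gives the eigenspace spanned by (0, 5, -5).
With v_2 = 5, v = (0, 5, -5), so v_3 = -5.

-5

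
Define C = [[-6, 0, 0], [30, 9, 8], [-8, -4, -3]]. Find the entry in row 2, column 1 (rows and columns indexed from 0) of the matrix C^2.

Characteristic polynomial: t^3 - 31t + 30 = (t - 5)(t - 1)(t + 6), so the eigenvalues are -6, 1, 5.
t=-6: eigenvector (1, -2, 0).
t=1: eigenvector (0, 1, -1).
t=5: eigenvector (0, 2, -1).
P = [[1, 0, 0], [-2, 1, 2], [0, -1, -1]], D = diag(-6, 1, 5), P⁻¹ = [[1, 0, 0], [-2, -1, -2], [2, 1, 1]].
C² = P·diag(36, 1, 25)·P⁻¹ = [[36, 0, 0], [26, 49, 48], [-48, -24, -23]].
The requested entry is -24.

-24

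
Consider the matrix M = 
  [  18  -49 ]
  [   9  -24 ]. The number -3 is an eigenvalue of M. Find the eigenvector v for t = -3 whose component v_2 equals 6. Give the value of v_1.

14

M + 3I = [[21, -49], [9, -21]].
Solving (M + 3I)v = 0 gives the eigenspace spanned by (14, 6).
With v_2 = 6, v = (14, 6), so v_1 = 14.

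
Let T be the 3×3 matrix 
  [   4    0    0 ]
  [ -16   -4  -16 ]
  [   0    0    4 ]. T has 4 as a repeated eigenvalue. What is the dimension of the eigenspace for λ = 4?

2

T − 4I = [[0, 0, 0], [-16, -8, -16], [0, 0, 0]].
This matrix has rank 1, so its null space has dimension 3 − 1 = 2.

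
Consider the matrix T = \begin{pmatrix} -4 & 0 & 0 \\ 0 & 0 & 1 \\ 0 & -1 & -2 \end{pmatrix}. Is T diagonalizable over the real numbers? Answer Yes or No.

Characteristic polynomial: p(r) = r^3 + 6r^2 + 9r + 4 = (r + 1)^2(r + 4).
r = -1 has algebraic multiplicity 2; rank(T + 1I) = 2, so geometric multiplicity = 1.
Geometric multiplicity < algebraic multiplicity, so T is not diagonalizable.

No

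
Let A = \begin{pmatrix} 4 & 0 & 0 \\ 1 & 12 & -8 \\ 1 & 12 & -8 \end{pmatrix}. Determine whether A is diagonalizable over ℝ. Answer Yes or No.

No

Characteristic polynomial: p(s) = s^3 - 8s^2 + 16s = s(s - 4)^2.
s = 4 has algebraic multiplicity 2; rank(A − 4I) = 2, so geometric multiplicity = 1.
Geometric multiplicity < algebraic multiplicity, so A is not diagonalizable.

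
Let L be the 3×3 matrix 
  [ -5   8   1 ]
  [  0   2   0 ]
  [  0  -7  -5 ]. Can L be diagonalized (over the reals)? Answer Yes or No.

No

Characteristic polynomial: p(r) = r^3 + 8r^2 + 5r - 50 = (r - 2)(r + 5)^2.
r = -5 has algebraic multiplicity 2; rank(L + 5I) = 2, so geometric multiplicity = 1.
Geometric multiplicity < algebraic multiplicity, so L is not diagonalizable.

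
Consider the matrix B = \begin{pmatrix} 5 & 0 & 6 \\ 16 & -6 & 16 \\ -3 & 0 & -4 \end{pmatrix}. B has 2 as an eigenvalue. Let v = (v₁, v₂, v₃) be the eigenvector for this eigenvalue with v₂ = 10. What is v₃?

B − 2I = [[3, 0, 6], [16, -8, 16], [-3, 0, -6]].
Solving (B − 2I)v = 0 gives the eigenspace spanned by (10, 10, -5).
With v₂ = 10, v = (10, 10, -5), so v₃ = -5.

-5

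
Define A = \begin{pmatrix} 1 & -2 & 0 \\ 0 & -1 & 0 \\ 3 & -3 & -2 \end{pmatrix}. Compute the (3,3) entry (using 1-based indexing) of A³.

Characteristic polynomial: s^3 + 2s^2 - s - 2 = (s - 1)(s + 1)(s + 2), so the eigenvalues are -2, -1, 1.
s=1: eigenvector (1, 0, 1).
s=-1: eigenvector (1, 1, 0).
s=-2: eigenvector (0, 0, 1).
P = [[1, 1, 0], [0, 1, 0], [1, 0, 1]], D = diag(1, -1, -2), P⁻¹ = [[1, -1, 0], [0, 1, 0], [-1, 1, 1]].
A³ = P·diag(1, -1, -8)·P⁻¹ = [[1, -2, 0], [0, -1, 0], [9, -9, -8]].
The requested entry is -8.

-8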